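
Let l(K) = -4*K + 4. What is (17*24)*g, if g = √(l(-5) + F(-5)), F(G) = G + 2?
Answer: 408*√21 ≈ 1869.7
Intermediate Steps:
F(G) = 2 + G
l(K) = 4 - 4*K
g = √21 (g = √((4 - 4*(-5)) + (2 - 5)) = √((4 + 20) - 3) = √(24 - 3) = √21 ≈ 4.5826)
(17*24)*g = (17*24)*√21 = 408*√21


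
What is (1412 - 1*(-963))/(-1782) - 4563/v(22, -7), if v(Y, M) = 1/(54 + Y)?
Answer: -617978591/1782 ≈ -3.4679e+5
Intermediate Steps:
(1412 - 1*(-963))/(-1782) - 4563/v(22, -7) = (1412 - 1*(-963))/(-1782) - 4563/(1/(54 + 22)) = (1412 + 963)*(-1/1782) - 4563/(1/76) = 2375*(-1/1782) - 4563/1/76 = -2375/1782 - 4563*76 = -2375/1782 - 346788 = -617978591/1782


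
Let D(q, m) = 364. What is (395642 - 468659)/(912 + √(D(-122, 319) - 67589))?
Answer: -66591504/898969 + 365085*I*√2689/898969 ≈ -74.075 + 21.059*I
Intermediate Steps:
(395642 - 468659)/(912 + √(D(-122, 319) - 67589)) = (395642 - 468659)/(912 + √(364 - 67589)) = -73017/(912 + √(-67225)) = -73017/(912 + 5*I*√2689)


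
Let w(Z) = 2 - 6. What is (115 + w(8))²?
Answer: 12321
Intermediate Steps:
w(Z) = -4
(115 + w(8))² = (115 - 4)² = 111² = 12321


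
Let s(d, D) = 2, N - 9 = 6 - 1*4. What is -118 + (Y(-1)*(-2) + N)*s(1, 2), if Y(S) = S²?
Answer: -100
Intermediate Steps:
N = 11 (N = 9 + (6 - 1*4) = 9 + (6 - 4) = 9 + 2 = 11)
-118 + (Y(-1)*(-2) + N)*s(1, 2) = -118 + ((-1)²*(-2) + 11)*2 = -118 + (1*(-2) + 11)*2 = -118 + (-2 + 11)*2 = -118 + 9*2 = -118 + 18 = -100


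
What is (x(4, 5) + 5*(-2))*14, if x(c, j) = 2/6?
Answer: -406/3 ≈ -135.33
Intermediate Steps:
x(c, j) = ⅓ (x(c, j) = 2*(⅙) = ⅓)
(x(4, 5) + 5*(-2))*14 = (⅓ + 5*(-2))*14 = (⅓ - 10)*14 = -29/3*14 = -406/3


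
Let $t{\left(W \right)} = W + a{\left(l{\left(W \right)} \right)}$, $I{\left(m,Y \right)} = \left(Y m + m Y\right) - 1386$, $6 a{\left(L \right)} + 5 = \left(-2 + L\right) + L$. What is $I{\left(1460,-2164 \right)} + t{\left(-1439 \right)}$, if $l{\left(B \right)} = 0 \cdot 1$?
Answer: $- \frac{37930237}{6} \approx -6.3217 \cdot 10^{6}$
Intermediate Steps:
$l{\left(B \right)} = 0$
$a{\left(L \right)} = - \frac{7}{6} + \frac{L}{3}$ ($a{\left(L \right)} = - \frac{5}{6} + \frac{\left(-2 + L\right) + L}{6} = - \frac{5}{6} + \frac{-2 + 2 L}{6} = - \frac{5}{6} + \left(- \frac{1}{3} + \frac{L}{3}\right) = - \frac{7}{6} + \frac{L}{3}$)
$I{\left(m,Y \right)} = -1386 + 2 Y m$ ($I{\left(m,Y \right)} = \left(Y m + Y m\right) - 1386 = 2 Y m - 1386 = -1386 + 2 Y m$)
$t{\left(W \right)} = - \frac{7}{6} + W$ ($t{\left(W \right)} = W + \left(- \frac{7}{6} + \frac{1}{3} \cdot 0\right) = W + \left(- \frac{7}{6} + 0\right) = W - \frac{7}{6} = - \frac{7}{6} + W$)
$I{\left(1460,-2164 \right)} + t{\left(-1439 \right)} = \left(-1386 + 2 \left(-2164\right) 1460\right) - \frac{8641}{6} = \left(-1386 - 6318880\right) - \frac{8641}{6} = -6320266 - \frac{8641}{6} = - \frac{37930237}{6}$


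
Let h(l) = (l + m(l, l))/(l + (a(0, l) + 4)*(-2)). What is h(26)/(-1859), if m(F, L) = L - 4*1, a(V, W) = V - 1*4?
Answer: -24/24167 ≈ -0.00099309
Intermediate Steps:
a(V, W) = -4 + V (a(V, W) = V - 4 = -4 + V)
m(F, L) = -4 + L (m(F, L) = L - 4 = -4 + L)
h(l) = (-4 + 2*l)/l (h(l) = (l + (-4 + l))/(l + ((-4 + 0) + 4)*(-2)) = (-4 + 2*l)/(l + (-4 + 4)*(-2)) = (-4 + 2*l)/(l + 0*(-2)) = (-4 + 2*l)/(l + 0) = (-4 + 2*l)/l)
h(26)/(-1859) = (2 - 4/26)/(-1859) = (2 - 4*1/26)*(-1/1859) = (2 - 2/13)*(-1/1859) = (24/13)*(-1/1859) = -24/24167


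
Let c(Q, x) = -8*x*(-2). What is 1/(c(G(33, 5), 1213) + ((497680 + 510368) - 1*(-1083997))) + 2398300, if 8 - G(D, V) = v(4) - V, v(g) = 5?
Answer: 5063897729901/2111453 ≈ 2.3983e+6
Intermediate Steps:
G(D, V) = 3 + V (G(D, V) = 8 - (5 - V) = 8 + (-5 + V) = 3 + V)
c(Q, x) = 16*x
1/(c(G(33, 5), 1213) + ((497680 + 510368) - 1*(-1083997))) + 2398300 = 1/(16*1213 + ((497680 + 510368) - 1*(-1083997))) + 2398300 = 1/(19408 + (1008048 + 1083997)) + 2398300 = 1/(19408 + 2092045) + 2398300 = 1/2111453 + 2398300 = 5063897729901/2111453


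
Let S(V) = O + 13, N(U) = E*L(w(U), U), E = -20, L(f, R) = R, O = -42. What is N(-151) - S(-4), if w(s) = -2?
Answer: 3049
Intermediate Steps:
N(U) = -20*U
S(V) = -29 (S(V) = -42 + 13 = -29)
N(-151) - S(-4) = -20*(-151) - 1*(-29) = 3020 + 29 = 3049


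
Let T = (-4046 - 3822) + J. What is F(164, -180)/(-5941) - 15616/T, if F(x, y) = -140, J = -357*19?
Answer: 7294292/6695507 ≈ 1.0894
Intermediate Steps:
J = -6783
T = -14651 (T = (-4046 - 3822) - 6783 = -7868 - 6783 = -14651)
F(164, -180)/(-5941) - 15616/T = -140/(-5941) - 15616/(-14651) = -140*(-1/5941) - 15616*(-1/14651) = 140/5941 + 15616/14651 = 7294292/6695507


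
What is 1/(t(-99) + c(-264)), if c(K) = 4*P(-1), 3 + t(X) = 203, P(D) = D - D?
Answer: 1/200 ≈ 0.0050000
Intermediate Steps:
P(D) = 0
t(X) = 200 (t(X) = -3 + 203 = 200)
c(K) = 0 (c(K) = 4*0 = 0)
1/(t(-99) + c(-264)) = 1/(200 + 0) = 1/200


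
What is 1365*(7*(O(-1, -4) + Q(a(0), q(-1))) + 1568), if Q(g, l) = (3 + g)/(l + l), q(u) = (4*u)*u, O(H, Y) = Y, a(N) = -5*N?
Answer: 16845465/8 ≈ 2.1057e+6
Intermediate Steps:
q(u) = 4*u**2
Q(g, l) = (3 + g)/(2*l) (Q(g, l) = (3 + g)/((2*l)) = (3 + g)*(1/(2*l)) = (3 + g)/(2*l))
1365*(7*(O(-1, -4) + Q(a(0), q(-1))) + 1568) = 1365*(7*(-4 + (3 - 5*0)/(2*((4*(-1)**2)))) + 1568) = 1365*(7*(-4 + (3 + 0)/(2*((4*1)))) + 1568) = 1365*(7*(-4 + (1/2)*3/4) + 1568) = 1365*(7*(-4 + (1/2)*(1/4)*3) + 1568) = 1365*(7*(-4 + 3/8) + 1568) = 1365*(7*(-29/8) + 1568) = 1365*(-203/8 + 1568) = 1365*(12341/8) = 16845465/8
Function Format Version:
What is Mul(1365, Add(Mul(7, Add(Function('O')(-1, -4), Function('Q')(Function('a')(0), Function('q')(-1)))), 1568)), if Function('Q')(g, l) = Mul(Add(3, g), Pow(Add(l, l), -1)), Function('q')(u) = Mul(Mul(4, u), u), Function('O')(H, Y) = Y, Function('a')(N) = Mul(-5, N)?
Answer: Rational(16845465, 8) ≈ 2.1057e+6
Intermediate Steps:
Function('q')(u) = Mul(4, Pow(u, 2))
Function('Q')(g, l) = Mul(Rational(1, 2), Pow(l, -1), Add(3, g)) (Function('Q')(g, l) = Mul(Add(3, g), Pow(Mul(2, l), -1)) = Mul(Add(3, g), Mul(Rational(1, 2), Pow(l, -1))) = Mul(Rational(1, 2), Pow(l, -1), Add(3, g)))
Mul(1365, Add(Mul(7, Add(Function('O')(-1, -4), Function('Q')(Function('a')(0), Function('q')(-1)))), 1568)) = Mul(1365, Add(Mul(7, Add(-4, Mul(Rational(1, 2), Pow(Mul(4, Pow(-1, 2)), -1), Add(3, Mul(-5, 0))))), 1568)) = Mul(1365, Add(Mul(7, Add(-4, Mul(Rational(1, 2), Pow(Mul(4, 1), -1), Add(3, 0)))), 1568)) = Mul(1365, Add(Mul(7, Add(-4, Mul(Rational(1, 2), Pow(4, -1), 3))), 1568)) = Mul(1365, Add(Mul(7, Add(-4, Mul(Rational(1, 2), Rational(1, 4), 3))), 1568)) = Mul(1365, Add(Mul(7, Add(-4, Rational(3, 8))), 1568)) = Mul(1365, Add(Mul(7, Rational(-29, 8)), 1568)) = Mul(1365, Add(Rational(-203, 8), 1568)) = Mul(1365, Rational(12341, 8)) = Rational(16845465, 8)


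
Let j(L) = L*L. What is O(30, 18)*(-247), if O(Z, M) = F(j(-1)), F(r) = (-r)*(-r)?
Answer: -247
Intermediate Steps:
j(L) = L²
F(r) = r²
O(Z, M) = 1 (O(Z, M) = ((-1)²)² = 1² = 1)
O(30, 18)*(-247) = 1*(-247) = -247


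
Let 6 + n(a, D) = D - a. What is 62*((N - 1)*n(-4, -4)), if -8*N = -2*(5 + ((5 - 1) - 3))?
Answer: -186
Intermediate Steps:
n(a, D) = -6 + D - a (n(a, D) = -6 + (D - a) = -6 + D - a)
N = 3/2 (N = -(-1)*(5 + ((5 - 1) - 3))/4 = -(-1)*(5 + (4 - 3))/4 = -(-1)*(5 + 1)/4 = -(-1)*6/4 = -⅛*(-12) = 3/2 ≈ 1.5000)
62*((N - 1)*n(-4, -4)) = 62*((3/2 - 1)*(-6 - 4 - 1*(-4))) = 62*((-6 - 4 + 4)/2) = 62*((½)*(-6)) = 62*(-3) = -186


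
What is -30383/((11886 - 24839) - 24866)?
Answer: 30383/37819 ≈ 0.80338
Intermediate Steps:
-30383/((11886 - 24839) - 24866) = -30383/(-12953 - 24866) = -30383/(-37819) = -30383*(-1/37819) = 30383/37819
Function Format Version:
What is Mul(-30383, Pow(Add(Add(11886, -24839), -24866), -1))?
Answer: Rational(30383, 37819) ≈ 0.80338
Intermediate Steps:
Mul(-30383, Pow(Add(Add(11886, -24839), -24866), -1)) = Mul(-30383, Pow(Add(-12953, -24866), -1)) = Mul(-30383, Pow(-37819, -1)) = Mul(-30383, Rational(-1, 37819)) = Rational(30383, 37819)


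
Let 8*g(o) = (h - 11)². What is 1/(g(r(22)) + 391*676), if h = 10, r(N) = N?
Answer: 8/2114529 ≈ 3.7833e-6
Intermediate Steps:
g(o) = ⅛ (g(o) = (10 - 11)²/8 = (⅛)*(-1)² = (⅛)*1 = ⅛)
1/(g(r(22)) + 391*676) = 1/(⅛ + 391*676) = 1/(⅛ + 264316) = 1/(2114529/8) = 8/2114529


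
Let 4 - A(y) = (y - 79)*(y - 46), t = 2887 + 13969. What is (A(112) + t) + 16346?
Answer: 31028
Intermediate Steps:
t = 16856
A(y) = 4 - (-79 + y)*(-46 + y) (A(y) = 4 - (y - 79)*(y - 46) = 4 - (-79 + y)*(-46 + y))
(A(112) + t) + 16346 = ((-3630 - 1*112**2 + 125*112) + 16856) + 16346 = ((-3630 - 1*12544 + 14000) + 16856) + 16346 = ((-3630 - 12544 + 14000) + 16856) + 16346 = (-2174 + 16856) + 16346 = 14682 + 16346 = 31028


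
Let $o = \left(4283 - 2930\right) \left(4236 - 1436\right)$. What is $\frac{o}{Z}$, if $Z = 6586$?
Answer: $\frac{1894200}{3293} \approx 575.22$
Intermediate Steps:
$o = 3788400$ ($o = 1353 \cdot 2800 = 3788400$)
$\frac{o}{Z} = \frac{3788400}{6586} = 3788400 \cdot \frac{1}{6586} = \frac{1894200}{3293}$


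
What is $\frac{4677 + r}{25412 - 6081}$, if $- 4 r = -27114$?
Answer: $\frac{22911}{38662} \approx 0.5926$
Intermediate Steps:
$r = \frac{13557}{2}$ ($r = \left(- \frac{1}{4}\right) \left(-27114\right) = \frac{13557}{2} \approx 6778.5$)
$\frac{4677 + r}{25412 - 6081} = \frac{4677 + \frac{13557}{2}}{25412 - 6081} = \frac{22911}{2 \cdot 19331} = \frac{22911}{2} \cdot \frac{1}{19331} = \frac{22911}{38662}$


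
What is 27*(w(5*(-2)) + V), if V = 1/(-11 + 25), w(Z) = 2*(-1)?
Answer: -729/14 ≈ -52.071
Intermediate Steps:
w(Z) = -2
V = 1/14 ≈ 0.071429
27*(w(5*(-2)) + V) = 27*(-2 + 1/14) = 27*(-27/14) = -729/14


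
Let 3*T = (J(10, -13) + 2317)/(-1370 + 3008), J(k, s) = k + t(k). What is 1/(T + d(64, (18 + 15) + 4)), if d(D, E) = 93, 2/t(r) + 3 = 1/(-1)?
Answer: 1092/102073 ≈ 0.010698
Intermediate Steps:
t(r) = -½ (t(r) = 2/(-3 + 1/(-1)) = 2/(-3 - 1) = 2/(-4) = 2*(-¼) = -½)
J(k, s) = -½ + k (J(k, s) = k - ½ = -½ + k)
T = 517/1092 (T = (((-½ + 10) + 2317)/(-1370 + 3008))/3 = ((19/2 + 2317)/1638)/3 = ((4653/2)*(1/1638))/3 = (⅓)*(517/364) = 517/1092 ≈ 0.47344)
1/(T + d(64, (18 + 15) + 4)) = 1/(517/1092 + 93) = 1/(102073/1092) = 1092/102073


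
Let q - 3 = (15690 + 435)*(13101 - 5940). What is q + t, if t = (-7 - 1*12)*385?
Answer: 115463813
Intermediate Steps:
q = 115471128 (q = 3 + (15690 + 435)*(13101 - 5940) = 3 + 16125*7161 = 3 + 115471125 = 115471128)
t = -7315 (t = (-7 - 12)*385 = -19*385 = -7315)
q + t = 115471128 - 7315 = 115463813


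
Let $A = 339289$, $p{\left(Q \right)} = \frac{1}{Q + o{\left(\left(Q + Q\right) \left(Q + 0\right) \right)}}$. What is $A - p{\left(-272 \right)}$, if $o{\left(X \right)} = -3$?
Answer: $\frac{93304476}{275} \approx 3.3929 \cdot 10^{5}$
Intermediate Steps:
$p{\left(Q \right)} = \frac{1}{-3 + Q}$ ($p{\left(Q \right)} = \frac{1}{Q - 3} = \frac{1}{-3 + Q}$)
$A - p{\left(-272 \right)} = 339289 - \frac{1}{-3 - 272} = 339289 - \frac{1}{-275} = 339289 - - \frac{1}{275} = 339289 + \frac{1}{275} = \frac{93304476}{275}$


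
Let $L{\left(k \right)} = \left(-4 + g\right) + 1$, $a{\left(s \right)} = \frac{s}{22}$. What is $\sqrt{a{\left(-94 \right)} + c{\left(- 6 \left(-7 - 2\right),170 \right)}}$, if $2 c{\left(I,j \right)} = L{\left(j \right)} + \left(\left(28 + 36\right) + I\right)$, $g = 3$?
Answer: $\frac{\sqrt{6622}}{11} \approx 7.3978$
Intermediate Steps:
$a{\left(s \right)} = \frac{s}{22}$ ($a{\left(s \right)} = s \frac{1}{22} = \frac{s}{22}$)
$L{\left(k \right)} = 0$ ($L{\left(k \right)} = \left(-4 + 3\right) + 1 = -1 + 1 = 0$)
$c{\left(I,j \right)} = 32 + \frac{I}{2}$ ($c{\left(I,j \right)} = \frac{0 + \left(\left(28 + 36\right) + I\right)}{2} = \frac{0 + \left(64 + I\right)}{2} = \frac{64 + I}{2} = 32 + \frac{I}{2}$)
$\sqrt{a{\left(-94 \right)} + c{\left(- 6 \left(-7 - 2\right),170 \right)}} = \sqrt{\frac{1}{22} \left(-94\right) + \left(32 + \frac{\left(-6\right) \left(-7 - 2\right)}{2}\right)} = \sqrt{- \frac{47}{11} + \left(32 + \frac{\left(-6\right) \left(-9\right)}{2}\right)} = \sqrt{- \frac{47}{11} + \left(32 + \frac{1}{2} \cdot 54\right)} = \sqrt{- \frac{47}{11} + \left(32 + 27\right)} = \sqrt{- \frac{47}{11} + 59} = \sqrt{\frac{602}{11}} = \frac{\sqrt{6622}}{11}$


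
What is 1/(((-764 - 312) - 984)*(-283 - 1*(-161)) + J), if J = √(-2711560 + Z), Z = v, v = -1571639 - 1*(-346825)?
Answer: 125660/31582839387 - I*√3936374/63165678774 ≈ 3.9787e-6 - 3.141e-8*I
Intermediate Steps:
v = -1224814 (v = -1571639 + 346825 = -1224814)
Z = -1224814
J = I*√3936374 (J = √(-2711560 - 1224814) = √(-3936374) = I*√3936374 ≈ 1984.0*I)
1/(((-764 - 312) - 984)*(-283 - 1*(-161)) + J) = 1/(((-764 - 312) - 984)*(-283 - 1*(-161)) + I*√3936374) = 1/((-1076 - 984)*(-283 + 161) + I*√3936374) = 1/(-2060*(-122) + I*√3936374) = 1/(251320 + I*√3936374)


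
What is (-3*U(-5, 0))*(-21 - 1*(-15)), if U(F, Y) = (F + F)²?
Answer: 1800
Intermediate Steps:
U(F, Y) = 4*F² (U(F, Y) = (2*F)² = 4*F²)
(-3*U(-5, 0))*(-21 - 1*(-15)) = (-12*(-5)²)*(-21 - 1*(-15)) = (-12*25)*(-21 + 15) = -3*100*(-6) = -300*(-6) = 1800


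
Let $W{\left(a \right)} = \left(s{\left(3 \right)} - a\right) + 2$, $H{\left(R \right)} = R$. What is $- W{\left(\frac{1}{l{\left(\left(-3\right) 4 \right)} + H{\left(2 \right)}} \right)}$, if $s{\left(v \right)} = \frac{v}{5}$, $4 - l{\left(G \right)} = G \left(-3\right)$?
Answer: $- \frac{79}{30} \approx -2.6333$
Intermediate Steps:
$l{\left(G \right)} = 4 + 3 G$ ($l{\left(G \right)} = 4 - G \left(-3\right) = 4 - - 3 G = 4 + 3 G$)
$s{\left(v \right)} = \frac{v}{5}$ ($s{\left(v \right)} = v \frac{1}{5} = \frac{v}{5}$)
$W{\left(a \right)} = \frac{13}{5} - a$ ($W{\left(a \right)} = \left(\frac{1}{5} \cdot 3 - a\right) + 2 = \left(\frac{3}{5} - a\right) + 2 = \frac{13}{5} - a$)
$- W{\left(\frac{1}{l{\left(\left(-3\right) 4 \right)} + H{\left(2 \right)}} \right)} = - (\frac{13}{5} - \frac{1}{\left(4 + 3 \left(\left(-3\right) 4\right)\right) + 2}) = - (\frac{13}{5} - \frac{1}{\left(4 + 3 \left(-12\right)\right) + 2}) = - (\frac{13}{5} - \frac{1}{\left(4 - 36\right) + 2}) = - (\frac{13}{5} - \frac{1}{-32 + 2}) = - (\frac{13}{5} - \frac{1}{-30}) = - (\frac{13}{5} - - \frac{1}{30}) = - (\frac{13}{5} + \frac{1}{30}) = \left(-1\right) \frac{79}{30} = - \frac{79}{30}$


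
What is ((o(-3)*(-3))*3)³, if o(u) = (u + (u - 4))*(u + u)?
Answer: -157464000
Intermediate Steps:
o(u) = 2*u*(-4 + 2*u) (o(u) = (u + (-4 + u))*(2*u) = (-4 + 2*u)*(2*u) = 2*u*(-4 + 2*u))
((o(-3)*(-3))*3)³ = (((4*(-3)*(-2 - 3))*(-3))*3)³ = (((4*(-3)*(-5))*(-3))*3)³ = ((60*(-3))*3)³ = (-180*3)³ = (-540)³ = -157464000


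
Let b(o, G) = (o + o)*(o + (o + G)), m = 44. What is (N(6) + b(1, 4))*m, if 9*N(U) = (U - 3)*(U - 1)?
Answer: 1804/3 ≈ 601.33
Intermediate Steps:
b(o, G) = 2*o*(G + 2*o) (b(o, G) = (2*o)*(o + (G + o)) = (2*o)*(G + 2*o) = 2*o*(G + 2*o))
N(U) = (-1 + U)*(-3 + U)/9 (N(U) = ((U - 3)*(U - 1))/9 = ((-3 + U)*(-1 + U))/9 = ((-1 + U)*(-3 + U))/9 = (-1 + U)*(-3 + U)/9)
(N(6) + b(1, 4))*m = ((1/3 - 4/9*6 + (1/9)*6**2) + 2*1*(4 + 2*1))*44 = ((1/3 - 8/3 + (1/9)*36) + 2*1*(4 + 2))*44 = ((1/3 - 8/3 + 4) + 2*1*6)*44 = (5/3 + 12)*44 = (41/3)*44 = 1804/3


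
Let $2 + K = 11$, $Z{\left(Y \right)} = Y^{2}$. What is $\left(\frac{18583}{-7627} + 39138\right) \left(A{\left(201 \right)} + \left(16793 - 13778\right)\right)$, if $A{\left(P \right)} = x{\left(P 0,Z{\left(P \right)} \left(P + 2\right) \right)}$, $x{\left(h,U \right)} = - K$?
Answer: $\frac{897251750658}{7627} \approx 1.1764 \cdot 10^{8}$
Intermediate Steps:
$K = 9$ ($K = -2 + 11 = 9$)
$x{\left(h,U \right)} = -9$ ($x{\left(h,U \right)} = \left(-1\right) 9 = -9$)
$A{\left(P \right)} = -9$
$\left(\frac{18583}{-7627} + 39138\right) \left(A{\left(201 \right)} + \left(16793 - 13778\right)\right) = \left(\frac{18583}{-7627} + 39138\right) \left(-9 + \left(16793 - 13778\right)\right) = \left(18583 \left(- \frac{1}{7627}\right) + 39138\right) \left(-9 + 3015\right) = \left(- \frac{18583}{7627} + 39138\right) 3006 = \frac{298486943}{7627} \cdot 3006 = \frac{897251750658}{7627}$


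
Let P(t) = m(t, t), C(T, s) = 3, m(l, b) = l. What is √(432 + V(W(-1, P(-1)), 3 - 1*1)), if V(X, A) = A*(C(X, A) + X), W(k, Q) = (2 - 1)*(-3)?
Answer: 12*√3 ≈ 20.785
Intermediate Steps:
P(t) = t
W(k, Q) = -3 (W(k, Q) = 1*(-3) = -3)
V(X, A) = A*(3 + X)
√(432 + V(W(-1, P(-1)), 3 - 1*1)) = √(432 + (3 - 1*1)*(3 - 3)) = √(432 + (3 - 1)*0) = √(432 + 2*0) = √(432 + 0) = √432 = 12*√3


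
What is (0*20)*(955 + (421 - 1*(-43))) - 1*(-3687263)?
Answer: 3687263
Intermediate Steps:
(0*20)*(955 + (421 - 1*(-43))) - 1*(-3687263) = 0*(955 + (421 + 43)) + 3687263 = 0*(955 + 464) + 3687263 = 0*1419 + 3687263 = 0 + 3687263 = 3687263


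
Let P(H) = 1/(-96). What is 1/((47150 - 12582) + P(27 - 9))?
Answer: 96/3318527 ≈ 2.8929e-5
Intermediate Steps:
P(H) = -1/96
1/((47150 - 12582) + P(27 - 9)) = 1/((47150 - 12582) - 1/96) = 1/(34568 - 1/96) = 1/(3318527/96) = 96/3318527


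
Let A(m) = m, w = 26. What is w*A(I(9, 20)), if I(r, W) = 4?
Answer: 104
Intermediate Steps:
w*A(I(9, 20)) = 26*4 = 104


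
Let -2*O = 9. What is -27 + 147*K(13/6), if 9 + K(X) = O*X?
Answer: -11133/4 ≈ -2783.3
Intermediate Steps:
O = -9/2 (O = -½*9 = -9/2 ≈ -4.5000)
K(X) = -9 - 9*X/2
-27 + 147*K(13/6) = -27 + 147*(-9 - 117/(2*6)) = -27 + 147*(-9 - 9/2*13/6) = -27 + 147*(-9 - 39/4) = -27 + 147*(-75/4) = -27 - 11025/4 = -11133/4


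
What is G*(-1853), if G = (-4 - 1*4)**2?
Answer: -118592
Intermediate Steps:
G = 64 (G = (-4 - 4)**2 = (-8)**2 = 64)
G*(-1853) = 64*(-1853) = -118592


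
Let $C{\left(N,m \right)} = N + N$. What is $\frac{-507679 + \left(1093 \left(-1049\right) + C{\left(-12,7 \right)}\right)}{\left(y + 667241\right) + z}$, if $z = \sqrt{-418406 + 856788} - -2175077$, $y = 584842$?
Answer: $- \frac{944902283600}{1957570871203} + \frac{275710 \sqrt{438382}}{1957570871203} \approx -0.4826$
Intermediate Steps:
$C{\left(N,m \right)} = 2 N$
$z = 2175077 + \sqrt{438382}$ ($z = \sqrt{438382} + 2175077 = 2175077 + \sqrt{438382} \approx 2.1757 \cdot 10^{6}$)
$\frac{-507679 + \left(1093 \left(-1049\right) + C{\left(-12,7 \right)}\right)}{\left(y + 667241\right) + z} = \frac{-507679 + \left(1093 \left(-1049\right) + 2 \left(-12\right)\right)}{\left(584842 + 667241\right) + \left(2175077 + \sqrt{438382}\right)} = \frac{-507679 - 1146581}{1252083 + \left(2175077 + \sqrt{438382}\right)} = \frac{-507679 - 1146581}{3427160 + \sqrt{438382}} = - \frac{1654260}{3427160 + \sqrt{438382}}$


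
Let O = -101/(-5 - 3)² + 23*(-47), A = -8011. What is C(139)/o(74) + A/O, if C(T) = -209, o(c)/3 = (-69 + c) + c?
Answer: 35676761/5473515 ≈ 6.5181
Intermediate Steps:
o(c) = -207 + 6*c (o(c) = 3*((-69 + c) + c) = 3*(-69 + 2*c) = -207 + 6*c)
O = -69285/64 (O = -101/((-8)²) - 1081 = -101/64 - 1081 = -69285/64 ≈ -1082.6)
C(139)/o(74) + A/O = -209/(-207 + 6*74) - 8011/(-69285/64) = -209/(-207 + 444) - 8011*(-64/69285) = -209/237 + 512704/69285 = 35676761/5473515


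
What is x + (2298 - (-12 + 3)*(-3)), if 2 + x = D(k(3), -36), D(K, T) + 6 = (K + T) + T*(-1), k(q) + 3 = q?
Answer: 2263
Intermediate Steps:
k(q) = -3 + q
D(K, T) = -6 + K (D(K, T) = -6 + ((K + T) + T*(-1)) = -6 + ((K + T) - T) = -6 + K)
x = -8 (x = -2 + (-6 + (-3 + 3)) = -2 + (-6 + 0) = -2 - 6 = -8)
x + (2298 - (-12 + 3)*(-3)) = -8 + (2298 - (-12 + 3)*(-3)) = -8 + (2298 - (-9)*(-3)) = -8 + (2298 - 1*27) = -8 + (2298 - 27) = -8 + 2271 = 2263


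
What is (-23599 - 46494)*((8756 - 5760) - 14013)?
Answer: 772214581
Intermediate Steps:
(-23599 - 46494)*((8756 - 5760) - 14013) = -70093*(2996 - 14013) = -70093*(-11017) = 772214581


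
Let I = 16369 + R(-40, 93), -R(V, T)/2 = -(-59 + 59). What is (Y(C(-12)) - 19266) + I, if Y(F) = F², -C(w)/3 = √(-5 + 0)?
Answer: -2942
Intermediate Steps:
R(V, T) = 0 (R(V, T) = -(-2)*(-59 + 59) = -(-2)*0 = -2*0 = 0)
C(w) = -3*I*√5 (C(w) = -3*√(-5 + 0) = -3*I*√5)
I = 16369 (I = 16369 + 0 = 16369)
(Y(C(-12)) - 19266) + I = ((-3*I*√5)² - 19266) + 16369 = (-45 - 19266) + 16369 = -19311 + 16369 = -2942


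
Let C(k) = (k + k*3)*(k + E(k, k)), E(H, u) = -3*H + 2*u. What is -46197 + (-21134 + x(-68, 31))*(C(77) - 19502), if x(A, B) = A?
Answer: 413435207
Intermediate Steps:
C(k) = 0 (C(k) = (k + k*3)*(k + (-3*k + 2*k)) = (k + 3*k)*(k - k) = (4*k)*0 = 0)
-46197 + (-21134 + x(-68, 31))*(C(77) - 19502) = -46197 + (-21134 - 68)*(0 - 19502) = -46197 - 21202*(-19502) = -46197 + 413481404 = 413435207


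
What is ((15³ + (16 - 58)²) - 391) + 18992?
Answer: 23740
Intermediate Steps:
((15³ + (16 - 58)²) - 391) + 18992 = ((3375 + (-42)²) - 391) + 18992 = ((3375 + 1764) - 391) + 18992 = (5139 - 391) + 18992 = 4748 + 18992 = 23740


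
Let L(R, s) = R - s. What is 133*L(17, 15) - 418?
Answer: -152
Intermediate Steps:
133*L(17, 15) - 418 = 133*(17 - 1*15) - 418 = 133*(17 - 15) - 418 = 133*2 - 418 = 266 - 418 = -152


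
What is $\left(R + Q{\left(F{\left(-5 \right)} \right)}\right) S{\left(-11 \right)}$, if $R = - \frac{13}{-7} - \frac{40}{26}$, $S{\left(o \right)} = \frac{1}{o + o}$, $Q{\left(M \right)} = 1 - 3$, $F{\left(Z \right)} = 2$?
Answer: $\frac{153}{2002} \approx 0.076424$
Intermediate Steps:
$Q{\left(M \right)} = -2$
$S{\left(o \right)} = \frac{1}{2 o}$
$R = \frac{29}{91}$ ($R = \left(-13\right) \left(- \frac{1}{7}\right) - \frac{20}{13} = \frac{13}{7} - \frac{20}{13} = \frac{29}{91} \approx 0.31868$)
$\left(R + Q{\left(F{\left(-5 \right)} \right)}\right) S{\left(-11 \right)} = \left(\frac{29}{91} - 2\right) \frac{1}{2 \left(-11\right)} = - \frac{153 \cdot \frac{1}{2} \left(- \frac{1}{11}\right)}{91} = \left(- \frac{153}{91}\right) \left(- \frac{1}{22}\right) = \frac{153}{2002}$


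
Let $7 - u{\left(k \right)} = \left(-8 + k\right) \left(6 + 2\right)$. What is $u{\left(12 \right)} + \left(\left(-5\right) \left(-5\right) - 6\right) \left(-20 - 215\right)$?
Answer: $-4490$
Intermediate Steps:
$u{\left(k \right)} = 71 - 8 k$ ($u{\left(k \right)} = 7 - \left(-8 + k\right) \left(6 + 2\right) = 7 - \left(-8 + k\right) 8 = 7 - \left(-64 + 8 k\right) = 71 - 8 k$)
$u{\left(12 \right)} + \left(\left(-5\right) \left(-5\right) - 6\right) \left(-20 - 215\right) = \left(71 - 96\right) + \left(\left(-5\right) \left(-5\right) - 6\right) \left(-20 - 215\right) = \left(71 - 96\right) + \left(25 - 6\right) \left(-20 - 215\right) = -25 + 19 \left(-235\right) = -25 - 4465 = -4490$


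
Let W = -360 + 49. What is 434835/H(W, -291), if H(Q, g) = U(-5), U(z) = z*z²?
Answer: -86967/25 ≈ -3478.7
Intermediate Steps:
W = -311
U(z) = z³
H(Q, g) = -125 (H(Q, g) = (-5)³ = -125)
434835/H(W, -291) = 434835/(-125) = 434835*(-1/125) = -86967/25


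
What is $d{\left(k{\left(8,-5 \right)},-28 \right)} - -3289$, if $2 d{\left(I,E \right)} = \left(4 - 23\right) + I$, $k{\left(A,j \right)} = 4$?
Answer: $\frac{6563}{2} \approx 3281.5$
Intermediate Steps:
$d{\left(I,E \right)} = - \frac{19}{2} + \frac{I}{2}$ ($d{\left(I,E \right)} = \frac{\left(4 - 23\right) + I}{2} = \frac{-19 + I}{2} = - \frac{19}{2} + \frac{I}{2}$)
$d{\left(k{\left(8,-5 \right)},-28 \right)} - -3289 = \left(- \frac{19}{2} + \frac{1}{2} \cdot 4\right) - -3289 = \left(- \frac{19}{2} + 2\right) + 3289 = - \frac{15}{2} + 3289 = \frac{6563}{2}$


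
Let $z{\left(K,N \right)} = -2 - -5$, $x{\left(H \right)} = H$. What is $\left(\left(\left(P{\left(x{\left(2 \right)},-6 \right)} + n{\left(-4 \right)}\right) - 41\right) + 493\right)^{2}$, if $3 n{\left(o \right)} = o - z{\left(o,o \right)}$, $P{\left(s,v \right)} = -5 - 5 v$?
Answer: $\frac{2027776}{9} \approx 2.2531 \cdot 10^{5}$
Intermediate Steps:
$z{\left(K,N \right)} = 3$ ($z{\left(K,N \right)} = -2 + 5 = 3$)
$n{\left(o \right)} = -1 + \frac{o}{3}$ ($n{\left(o \right)} = \frac{o - 3}{3} = \frac{-3 + o}{3} = -1 + \frac{o}{3}$)
$\left(\left(\left(P{\left(x{\left(2 \right)},-6 \right)} + n{\left(-4 \right)}\right) - 41\right) + 493\right)^{2} = \left(\left(\left(\left(-5 - -30\right) + \left(-1 + \frac{1}{3} \left(-4\right)\right)\right) - 41\right) + 493\right)^{2} = \left(\left(\left(\left(-5 + 30\right) - \frac{7}{3}\right) - 41\right) + 493\right)^{2} = \left(\left(\left(25 - \frac{7}{3}\right) - 41\right) + 493\right)^{2} = \left(\left(\frac{68}{3} - 41\right) + 493\right)^{2} = \left(- \frac{55}{3} + 493\right)^{2} = \left(\frac{1424}{3}\right)^{2} = \frac{2027776}{9}$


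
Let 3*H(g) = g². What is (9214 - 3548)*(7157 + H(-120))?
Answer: 67748362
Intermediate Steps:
H(g) = g²/3
(9214 - 3548)*(7157 + H(-120)) = (9214 - 3548)*(7157 + (⅓)*(-120)²) = 5666*(7157 + (⅓)*14400) = 5666*(7157 + 4800) = 5666*11957 = 67748362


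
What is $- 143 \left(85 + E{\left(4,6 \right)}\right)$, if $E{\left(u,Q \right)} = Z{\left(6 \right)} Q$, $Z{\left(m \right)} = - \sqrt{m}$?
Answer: $-12155 + 858 \sqrt{6} \approx -10053.0$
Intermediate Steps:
$E{\left(u,Q \right)} = - Q \sqrt{6}$ ($E{\left(u,Q \right)} = - \sqrt{6} Q = - Q \sqrt{6}$)
$- 143 \left(85 + E{\left(4,6 \right)}\right) = - 143 \left(85 - 6 \sqrt{6}\right) = -12155 + 858 \sqrt{6}$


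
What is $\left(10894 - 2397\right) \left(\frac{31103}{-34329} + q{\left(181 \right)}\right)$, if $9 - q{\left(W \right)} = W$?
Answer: $- \frac{50435566427}{34329} \approx -1.4692 \cdot 10^{6}$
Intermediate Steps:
$q{\left(W \right)} = 9 - W$
$\left(10894 - 2397\right) \left(\frac{31103}{-34329} + q{\left(181 \right)}\right) = \left(10894 - 2397\right) \left(\frac{31103}{-34329} + \left(9 - 181\right)\right) = 8497 \left(31103 \left(- \frac{1}{34329}\right) + \left(9 - 181\right)\right) = 8497 \left(- \frac{31103}{34329} - 172\right) = 8497 \left(- \frac{5935691}{34329}\right) = - \frac{50435566427}{34329}$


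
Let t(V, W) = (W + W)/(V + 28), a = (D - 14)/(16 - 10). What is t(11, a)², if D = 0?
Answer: 196/13689 ≈ 0.014318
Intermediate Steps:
a = -7/3 (a = (0 - 14)/(16 - 10) = -14/6 = -14*⅙ = -7/3 ≈ -2.3333)
t(V, W) = 2*W/(28 + V) (t(V, W) = (2*W)/(28 + V) = 2*W/(28 + V))
t(11, a)² = (2*(-7/3)/(28 + 11))² = (2*(-7/3)/39)² = (2*(-7/3)*(1/39))² = (-14/117)² = 196/13689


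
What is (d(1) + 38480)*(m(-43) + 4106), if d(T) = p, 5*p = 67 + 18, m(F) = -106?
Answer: 153988000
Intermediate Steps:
p = 17 (p = (67 + 18)/5 = (⅕)*85 = 17)
d(T) = 17
(d(1) + 38480)*(m(-43) + 4106) = (17 + 38480)*(-106 + 4106) = 38497*4000 = 153988000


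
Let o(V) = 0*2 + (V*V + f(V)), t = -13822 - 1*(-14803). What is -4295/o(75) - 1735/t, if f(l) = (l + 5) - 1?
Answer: -14109835/5595624 ≈ -2.5216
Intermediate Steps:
t = 981 (t = -13822 + 14803 = 981)
f(l) = 4 + l (f(l) = (5 + l) - 1 = 4 + l)
o(V) = 4 + V + V**2 (o(V) = 0*2 + (V*V + (4 + V)) = 0 + (V**2 + (4 + V)) = 0 + (4 + V + V**2) = 4 + V + V**2)
-4295/o(75) - 1735/t = -4295/(4 + 75 + 75**2) - 1735/981 = -4295/(4 + 75 + 5625) - 1735*1/981 = -4295/5704 - 1735/981 = -14109835/5595624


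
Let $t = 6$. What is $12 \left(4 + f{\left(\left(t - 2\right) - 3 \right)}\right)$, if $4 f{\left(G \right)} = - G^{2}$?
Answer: $45$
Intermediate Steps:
$f{\left(G \right)} = - \frac{G^{2}}{4}$ ($f{\left(G \right)} = \frac{\left(-1\right) G^{2}}{4} = - \frac{G^{2}}{4}$)
$12 \left(4 + f{\left(\left(t - 2\right) - 3 \right)}\right) = 12 \left(4 - \frac{\left(\left(6 - 2\right) - 3\right)^{2}}{4}\right) = 12 \left(4 - \frac{\left(4 - 3\right)^{2}}{4}\right) = 12 \left(4 - \frac{1^{2}}{4}\right) = 12 \left(4 - \frac{1}{4}\right) = 12 \cdot \frac{15}{4} = 45$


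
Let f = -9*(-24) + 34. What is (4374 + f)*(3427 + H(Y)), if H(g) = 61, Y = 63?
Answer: 16128512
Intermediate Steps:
f = 250 (f = 216 + 34 = 250)
(4374 + f)*(3427 + H(Y)) = (4374 + 250)*(3427 + 61) = 4624*3488 = 16128512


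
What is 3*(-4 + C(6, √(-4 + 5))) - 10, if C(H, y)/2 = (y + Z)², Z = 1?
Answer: 2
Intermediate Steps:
C(H, y) = 2*(1 + y)² (C(H, y) = 2*(y + 1)² = 2*(1 + y)²)
3*(-4 + C(6, √(-4 + 5))) - 10 = 3*(-4 + 2*(1 + √(-4 + 5))²) - 10 = 3*(-4 + 2*(1 + √1)²) - 10 = 3*(-4 + 2*(1 + 1)²) - 10 = 3*(-4 + 2*2²) - 10 = 3*(-4 + 2*4) - 10 = 3*(-4 + 8) - 10 = 3*4 - 10 = 12 - 10 = 2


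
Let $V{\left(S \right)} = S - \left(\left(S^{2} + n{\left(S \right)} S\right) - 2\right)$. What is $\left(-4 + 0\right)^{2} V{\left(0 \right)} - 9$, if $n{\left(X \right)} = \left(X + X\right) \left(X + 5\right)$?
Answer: $23$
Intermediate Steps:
$n{\left(X \right)} = 2 X \left(5 + X\right)$
$V{\left(S \right)} = 2 + S - S^{2} - 2 S^{2} \left(5 + S\right)$ ($V{\left(S \right)} = S - \left(\left(S^{2} + 2 S \left(5 + S\right) S\right) - 2\right) = S - \left(\left(S^{2} + 2 S^{2} \left(5 + S\right)\right) - 2\right) = S - \left(-2 + S^{2} + 2 S^{2} \left(5 + S\right)\right) = 2 + S - S^{2} - 2 S^{2} \left(5 + S\right)$)
$\left(-4 + 0\right)^{2} V{\left(0 \right)} - 9 = \left(-4 + 0\right)^{2} \left(2 + 0 - 11 \cdot 0^{2} - 2 \cdot 0^{3}\right) - 9 = \left(-4\right)^{2} \left(2 + 0 - 0 - 0\right) - 9 = 16 \left(2 + 0 + 0 + 0\right) - 9 = 16 \cdot 2 - 9 = 32 - 9 = 23$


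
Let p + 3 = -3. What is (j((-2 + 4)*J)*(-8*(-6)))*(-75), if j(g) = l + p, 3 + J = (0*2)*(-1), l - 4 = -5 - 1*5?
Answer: 43200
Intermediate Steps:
p = -6 (p = -3 - 3 = -6)
l = -6 (l = 4 + (-5 - 1*5) = 4 + (-5 - 5) = 4 - 10 = -6)
J = -3 (J = -3 + (0*2)*(-1) = -3 + 0*(-1) = -3 + 0 = -3)
j(g) = -12 (j(g) = -6 - 6 = -12)
(j((-2 + 4)*J)*(-8*(-6)))*(-75) = -(-96)*(-6)*(-75) = -12*48*(-75) = -576*(-75) = 43200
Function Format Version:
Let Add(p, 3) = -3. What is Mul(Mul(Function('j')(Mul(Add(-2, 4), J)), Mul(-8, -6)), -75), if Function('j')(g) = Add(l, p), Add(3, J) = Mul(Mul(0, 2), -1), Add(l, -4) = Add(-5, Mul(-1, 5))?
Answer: 43200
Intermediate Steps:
p = -6 (p = Add(-3, -3) = -6)
l = -6 (l = Add(4, Add(-5, Mul(-1, 5))) = Add(4, Add(-5, -5)) = Add(4, -10) = -6)
J = -3 (J = Add(-3, Mul(Mul(0, 2), -1)) = Add(-3, Mul(0, -1)) = Add(-3, 0) = -3)
Function('j')(g) = -12 (Function('j')(g) = Add(-6, -6) = -12)
Mul(Mul(Function('j')(Mul(Add(-2, 4), J)), Mul(-8, -6)), -75) = Mul(Mul(-12, Mul(-8, -6)), -75) = Mul(Mul(-12, 48), -75) = Mul(-576, -75) = 43200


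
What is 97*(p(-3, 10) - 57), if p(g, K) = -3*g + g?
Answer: -4947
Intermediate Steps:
p(g, K) = -2*g
97*(p(-3, 10) - 57) = 97*(-2*(-3) - 57) = 97*(6 - 57) = 97*(-51) = -4947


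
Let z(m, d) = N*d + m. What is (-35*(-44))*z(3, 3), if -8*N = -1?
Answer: 10395/2 ≈ 5197.5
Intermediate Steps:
N = ⅛ (N = -⅛*(-1) = ⅛ ≈ 0.12500)
z(m, d) = m + d/8 (z(m, d) = d/8 + m = m + d/8)
(-35*(-44))*z(3, 3) = (-35*(-44))*(3 + (⅛)*3) = 1540*(3 + 3/8) = 1540*(27/8) = 10395/2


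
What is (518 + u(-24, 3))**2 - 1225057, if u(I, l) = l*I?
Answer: -1026141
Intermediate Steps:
u(I, l) = I*l
(518 + u(-24, 3))**2 - 1225057 = (518 - 24*3)**2 - 1225057 = (518 - 72)**2 - 1225057 = 446**2 - 1225057 = 198916 - 1225057 = -1026141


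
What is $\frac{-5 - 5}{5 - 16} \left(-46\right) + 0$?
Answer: $- \frac{460}{11} \approx -41.818$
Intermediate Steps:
$\frac{-5 - 5}{5 - 16} \left(-46\right) + 0 = - \frac{10}{-11} \left(-46\right) + 0 = \left(-10\right) \left(- \frac{1}{11}\right) \left(-46\right) + 0 = \frac{10}{11} \left(-46\right) + 0 = - \frac{460}{11} + 0 = - \frac{460}{11}$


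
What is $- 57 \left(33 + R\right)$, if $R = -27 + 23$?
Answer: $-1653$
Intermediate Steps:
$R = -4$
$- 57 \left(33 + R\right) = - 57 \left(33 - 4\right) = \left(-57\right) 29 = -1653$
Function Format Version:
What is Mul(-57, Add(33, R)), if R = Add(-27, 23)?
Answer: -1653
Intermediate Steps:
R = -4
Mul(-57, Add(33, R)) = Mul(-57, Add(33, -4)) = Mul(-57, 29) = -1653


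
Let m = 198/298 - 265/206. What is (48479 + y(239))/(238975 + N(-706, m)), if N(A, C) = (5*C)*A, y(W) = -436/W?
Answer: 35562206523/176919508132 ≈ 0.20101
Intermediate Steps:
m = -19091/30694 (m = 198*(1/298) - 265*1/206 = 99/149 - 265/206 = -19091/30694 ≈ -0.62198)
N(A, C) = 5*A*C
(48479 + y(239))/(238975 + N(-706, m)) = (48479 - 436/239)/(238975 + 5*(-706)*(-19091/30694)) = (48479 - 436*1/239)/(238975 + 33695615/15347) = (48479 - 436/239)/(3701244940/15347) = (11586045/239)*(15347/3701244940) = 35562206523/176919508132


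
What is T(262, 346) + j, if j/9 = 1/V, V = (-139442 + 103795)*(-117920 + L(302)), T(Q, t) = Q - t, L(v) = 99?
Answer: -352797075699/4199965187 ≈ -84.000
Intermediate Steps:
V = 4199965187 (V = (-139442 + 103795)*(-117920 + 99) = -35647*(-117821) = 4199965187)
j = 9/4199965187 ≈ 2.1429e-9
T(262, 346) + j = (262 - 1*346) + 9/4199965187 = (262 - 346) + 9/4199965187 = -84 + 9/4199965187 = -352797075699/4199965187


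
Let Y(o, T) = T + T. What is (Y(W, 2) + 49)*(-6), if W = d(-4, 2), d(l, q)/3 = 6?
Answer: -318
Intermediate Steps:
d(l, q) = 18 (d(l, q) = 3*6 = 18)
W = 18
Y(o, T) = 2*T
(Y(W, 2) + 49)*(-6) = (2*2 + 49)*(-6) = (4 + 49)*(-6) = 53*(-6) = -318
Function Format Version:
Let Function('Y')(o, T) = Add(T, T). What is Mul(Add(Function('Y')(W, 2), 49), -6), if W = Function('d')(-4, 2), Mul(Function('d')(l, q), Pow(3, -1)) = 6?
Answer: -318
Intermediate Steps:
Function('d')(l, q) = 18 (Function('d')(l, q) = Mul(3, 6) = 18)
W = 18
Function('Y')(o, T) = Mul(2, T)
Mul(Add(Function('Y')(W, 2), 49), -6) = Mul(Add(Mul(2, 2), 49), -6) = Mul(Add(4, 49), -6) = Mul(53, -6) = -318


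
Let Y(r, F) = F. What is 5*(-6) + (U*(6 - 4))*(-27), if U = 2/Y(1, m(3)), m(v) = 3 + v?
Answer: -48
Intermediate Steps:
U = 1/3 (U = 2/(3 + 3) = 2/6 = 2*(1/6) = 1/3 ≈ 0.33333)
5*(-6) + (U*(6 - 4))*(-27) = 5*(-6) + ((6 - 4)/3)*(-27) = -30 + ((1/3)*2)*(-27) = -30 + (2/3)*(-27) = -30 - 18 = -48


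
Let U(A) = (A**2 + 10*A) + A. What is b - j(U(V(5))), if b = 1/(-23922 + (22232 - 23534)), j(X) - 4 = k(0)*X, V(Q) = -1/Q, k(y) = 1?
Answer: -1160329/630600 ≈ -1.8400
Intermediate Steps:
U(A) = A**2 + 11*A
j(X) = 4 + X (j(X) = 4 + 1*X = 4 + X)
b = -1/25224 (b = 1/(-23922 - 1302) = 1/(-25224) = -1/25224 ≈ -3.9645e-5)
b - j(U(V(5))) = -1/25224 - (4 + (-1/5)*(11 - 1/5)) = -1/25224 - (4 + (-1*1/5)*(11 - 1*1/5)) = -1/25224 - (4 - (11 - 1/5)/5) = -1/25224 - (4 - 1/5*54/5) = -1/25224 - (4 - 54/25) = -1/25224 - 1*46/25 = -1/25224 - 46/25 = -1160329/630600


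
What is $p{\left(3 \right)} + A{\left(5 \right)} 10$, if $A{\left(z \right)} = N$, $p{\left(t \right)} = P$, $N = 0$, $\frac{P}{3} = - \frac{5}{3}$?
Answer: $-5$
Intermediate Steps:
$P = -5$ ($P = 3 \left(- \frac{5}{3}\right) = -5$)
$p{\left(t \right)} = -5$
$A{\left(z \right)} = 0$
$p{\left(3 \right)} + A{\left(5 \right)} 10 = -5 + 0 \cdot 10 = -5 + 0 = -5$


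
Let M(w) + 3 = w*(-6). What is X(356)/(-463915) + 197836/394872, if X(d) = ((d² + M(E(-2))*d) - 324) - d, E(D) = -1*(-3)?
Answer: 2247758309/9159352194 ≈ 0.24541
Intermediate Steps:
E(D) = 3
M(w) = -3 - 6*w (M(w) = -3 + w*(-6) = -3 - 6*w)
X(d) = -324 + d² - 22*d (X(d) = ((d² + (-3 - 6*3)*d) - 324) - d = ((d² + (-3 - 18)*d) - 324) - d = ((d² - 21*d) - 324) - d = (-324 + d² - 21*d) - d = -324 + d² - 22*d)
X(356)/(-463915) + 197836/394872 = (-324 + 356² - 22*356)/(-463915) + 197836/394872 = (-324 + 126736 - 7832)*(-1/463915) + 197836*(1/394872) = 118580*(-1/463915) + 49459/98718 = -23716/92783 + 49459/98718 = 2247758309/9159352194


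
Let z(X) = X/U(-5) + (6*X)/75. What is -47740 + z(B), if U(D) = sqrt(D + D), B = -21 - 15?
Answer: -1193572/25 + 18*I*sqrt(10)/5 ≈ -47743.0 + 11.384*I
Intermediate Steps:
B = -36
U(D) = sqrt(2)*sqrt(D) (U(D) = sqrt(2*D) = sqrt(2)*sqrt(D))
z(X) = 2*X/25 - I*X*sqrt(10)/10 (z(X) = X/((sqrt(2)*sqrt(-5))) + (6*X)/75 = X/((sqrt(2)*(I*sqrt(5)))) + (6*X)*(1/75) = X/((I*sqrt(10))) + 2*X/25 = X*(-I*sqrt(10)/10) + 2*X/25 = -I*X*sqrt(10)/10 + 2*X/25 = 2*X/25 - I*X*sqrt(10)/10)
-47740 + z(B) = -47740 + (1/50)*(-36)*(4 - 5*I*sqrt(10)) = -47740 + (-72/25 + 18*I*sqrt(10)/5) = -1193572/25 + 18*I*sqrt(10)/5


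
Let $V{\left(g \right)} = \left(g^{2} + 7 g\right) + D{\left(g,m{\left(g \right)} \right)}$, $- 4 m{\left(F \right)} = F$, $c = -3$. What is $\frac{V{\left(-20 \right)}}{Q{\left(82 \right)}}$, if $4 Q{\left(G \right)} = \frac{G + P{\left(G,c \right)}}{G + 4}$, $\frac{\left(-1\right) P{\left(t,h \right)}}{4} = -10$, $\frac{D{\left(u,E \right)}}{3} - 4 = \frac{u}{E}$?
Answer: $\frac{44720}{61} \approx 733.12$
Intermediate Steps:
$m{\left(F \right)} = - \frac{F}{4}$
$D{\left(u,E \right)} = 12 + \frac{3 u}{E}$ ($D{\left(u,E \right)} = 12 + 3 \frac{u}{E} = 12 + \frac{3 u}{E}$)
$P{\left(t,h \right)} = 40$ ($P{\left(t,h \right)} = \left(-4\right) \left(-10\right) = 40$)
$Q{\left(G \right)} = \frac{40 + G}{4 \left(4 + G\right)}$ ($Q{\left(G \right)} = \frac{\left(G + 40\right) \frac{1}{G + 4}}{4} = \frac{\left(40 + G\right) \frac{1}{4 + G}}{4} = \frac{\frac{1}{4 + G} \left(40 + G\right)}{4} = \frac{40 + G}{4 \left(4 + G\right)}$)
$V{\left(g \right)} = g^{2} + 7 g$ ($V{\left(g \right)} = \left(g^{2} + 7 g\right) + \left(12 + \frac{3 g}{\left(- \frac{1}{4}\right) g}\right) = \left(g^{2} + 7 g\right) + \left(12 + 3 g \left(- \frac{4}{g}\right)\right) = \left(g^{2} + 7 g\right) + \left(12 - 12\right) = \left(g^{2} + 7 g\right) + 0 = g^{2} + 7 g$)
$\frac{V{\left(-20 \right)}}{Q{\left(82 \right)}} = \frac{\left(-20\right) \left(7 - 20\right)}{\frac{1}{4} \frac{1}{4 + 82} \left(40 + 82\right)} = \frac{\left(-20\right) \left(-13\right)}{\frac{1}{4} \cdot \frac{1}{86} \cdot 122} = \frac{260}{\frac{1}{4} \cdot \frac{1}{86} \cdot 122} = \frac{260}{\frac{61}{172}} = 260 \cdot \frac{172}{61} = \frac{44720}{61}$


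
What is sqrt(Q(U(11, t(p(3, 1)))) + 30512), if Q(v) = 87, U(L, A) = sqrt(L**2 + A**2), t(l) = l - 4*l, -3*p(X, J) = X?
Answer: sqrt(30599) ≈ 174.93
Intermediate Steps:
p(X, J) = -X/3
t(l) = -3*l
U(L, A) = sqrt(A**2 + L**2)
sqrt(Q(U(11, t(p(3, 1)))) + 30512) = sqrt(87 + 30512) = sqrt(30599)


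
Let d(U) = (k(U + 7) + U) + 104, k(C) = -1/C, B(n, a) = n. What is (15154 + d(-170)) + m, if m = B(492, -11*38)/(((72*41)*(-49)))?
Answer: 723047267/47922 ≈ 15088.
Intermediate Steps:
d(U) = 104 + U - 1/(7 + U) (d(U) = (-1/(U + 7) + U) + 104 = (-1/(7 + U) + U) + 104 = (U - 1/(7 + U)) + 104 = 104 + U - 1/(7 + U))
m = -1/294 (m = 492/(((72*41)*(-49))) = 492/((2952*(-49))) = 492/(-144648) = 492*(-1/144648) = -1/294 ≈ -0.0034014)
(15154 + d(-170)) + m = (15154 + (-1 + (7 - 170)*(104 - 170))/(7 - 170)) - 1/294 = (15154 + (-1 - 163*(-66))/(-163)) - 1/294 = (15154 - (-1 + 10758)/163) - 1/294 = (15154 - 1/163*10757) - 1/294 = (15154 - 10757/163) - 1/294 = 2459345/163 - 1/294 = 723047267/47922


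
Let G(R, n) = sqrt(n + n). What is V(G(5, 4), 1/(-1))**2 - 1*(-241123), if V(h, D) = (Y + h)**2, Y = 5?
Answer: 243012 + 1320*sqrt(2) ≈ 2.4488e+5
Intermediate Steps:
G(R, n) = sqrt(2)*sqrt(n) (G(R, n) = sqrt(2*n) = sqrt(2)*sqrt(n))
V(h, D) = (5 + h)**2
V(G(5, 4), 1/(-1))**2 - 1*(-241123) = ((5 + sqrt(2)*sqrt(4))**2)**2 - 1*(-241123) = ((5 + sqrt(2)*2)**2)**2 + 241123 = ((5 + 2*sqrt(2))**2)**2 + 241123 = (5 + 2*sqrt(2))**4 + 241123 = 241123 + (5 + 2*sqrt(2))**4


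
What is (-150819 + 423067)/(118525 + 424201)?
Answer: 136124/271363 ≈ 0.50163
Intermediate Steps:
(-150819 + 423067)/(118525 + 424201) = 272248/542726 = 272248*(1/542726) = 136124/271363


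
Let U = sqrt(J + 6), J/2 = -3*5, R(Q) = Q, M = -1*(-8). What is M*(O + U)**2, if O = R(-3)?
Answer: -120 - 96*I*sqrt(6) ≈ -120.0 - 235.15*I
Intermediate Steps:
M = 8
O = -3
J = -30 (J = 2*(-3*5) = 2*(-15) = -30)
U = 2*I*sqrt(6) (U = sqrt(-30 + 6) = sqrt(-24) = 2*I*sqrt(6) ≈ 4.899*I)
M*(O + U)**2 = 8*(-3 + 2*I*sqrt(6))**2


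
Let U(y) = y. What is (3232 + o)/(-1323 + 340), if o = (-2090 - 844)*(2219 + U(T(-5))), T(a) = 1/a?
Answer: 32533636/4915 ≈ 6619.3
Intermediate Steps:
o = -32549796/5 (o = (-2090 - 844)*(2219 + 1/(-5)) = -2934*(2219 - ⅕) = -2934*11094/5 = -32549796/5 ≈ -6.5100e+6)
(3232 + o)/(-1323 + 340) = (3232 - 32549796/5)/(-1323 + 340) = -32533636/5/(-983) = -32533636/5*(-1/983) = 32533636/4915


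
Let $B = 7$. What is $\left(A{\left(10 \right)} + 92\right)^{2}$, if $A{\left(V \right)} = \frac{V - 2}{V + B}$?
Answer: $\frac{2471184}{289} \approx 8550.8$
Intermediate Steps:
$A{\left(V \right)} = \frac{-2 + V}{7 + V}$ ($A{\left(V \right)} = \frac{V - 2}{V + 7} = \frac{-2 + V}{7 + V}$)
$\left(A{\left(10 \right)} + 92\right)^{2} = \left(\frac{-2 + 10}{7 + 10} + 92\right)^{2} = \left(\frac{1}{17} \cdot 8 + 92\right)^{2} = \left(\frac{8}{17} + 92\right)^{2} = \left(\frac{1572}{17}\right)^{2} = \frac{2471184}{289}$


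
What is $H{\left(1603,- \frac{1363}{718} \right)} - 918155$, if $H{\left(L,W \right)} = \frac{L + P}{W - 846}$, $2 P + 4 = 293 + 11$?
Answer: $- \frac{558965759259}{608791} \approx -9.1816 \cdot 10^{5}$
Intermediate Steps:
$P = 150$ ($P = -2 + \frac{293 + 11}{2} = -2 + \frac{1}{2} \cdot 304 = -2 + 152 = 150$)
$H{\left(L,W \right)} = \frac{150 + L}{-846 + W}$ ($H{\left(L,W \right)} = \frac{L + 150}{W - 846} = \frac{150 + L}{-846 + W}$)
$H{\left(1603,- \frac{1363}{718} \right)} - 918155 = \frac{150 + 1603}{-846 - \frac{1363}{718}} - 918155 = \frac{1}{-846 - \frac{1363}{718}} \cdot 1753 - 918155 = \frac{1}{- \frac{608791}{718}} \cdot 1753 - 918155 = \left(- \frac{718}{608791}\right) 1753 - 918155 = - \frac{1258654}{608791} - 918155 = - \frac{558965759259}{608791}$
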